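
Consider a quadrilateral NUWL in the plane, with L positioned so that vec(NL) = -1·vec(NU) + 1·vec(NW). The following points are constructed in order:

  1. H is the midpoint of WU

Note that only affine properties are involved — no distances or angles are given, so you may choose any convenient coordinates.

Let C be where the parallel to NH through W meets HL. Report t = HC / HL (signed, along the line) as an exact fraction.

t = 1/2

Set N = (0, 0), U = (1, 0), W = (0, 1), L = (-1, 1); any affine frame gives the same invariant.
1. H is the midpoint of WU ⇒ H = (1/2, 1/2)
through W parallel to NH: direction (1/2, 1/2); meets HL at C = (-1/4, 3/4)
C = H + t·(L−H) with t = 1/2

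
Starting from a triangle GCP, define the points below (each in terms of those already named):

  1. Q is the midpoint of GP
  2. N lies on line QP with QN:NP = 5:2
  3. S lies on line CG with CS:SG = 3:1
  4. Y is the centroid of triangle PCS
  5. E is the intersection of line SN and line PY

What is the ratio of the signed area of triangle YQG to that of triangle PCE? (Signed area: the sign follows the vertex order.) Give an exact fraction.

Set G = (0, 0), C = (1, 0), P = (0, 1); any affine frame gives the same invariant.
1. Q is the midpoint of GP ⇒ Q = (0, 1/2)
2. N lies on line QP with QN:NP = 5:2 ⇒ N = (0, 6/7)
3. S lies on line CG with CS:SG = 3:1 ⇒ S = (1/4, 0)
4. Y is the centroid of triangle PCS ⇒ Y = (5/12, 1/3)
5. E is the intersection of line SN and line PY ⇒ E = (-5/64, 9/8)
2·[YQG] = 5/24, 2·[PCE] = 3/64
[YQG]:[PCE] = 5/24:3/64 = 40/9

[YQG]:[PCE] = 40/9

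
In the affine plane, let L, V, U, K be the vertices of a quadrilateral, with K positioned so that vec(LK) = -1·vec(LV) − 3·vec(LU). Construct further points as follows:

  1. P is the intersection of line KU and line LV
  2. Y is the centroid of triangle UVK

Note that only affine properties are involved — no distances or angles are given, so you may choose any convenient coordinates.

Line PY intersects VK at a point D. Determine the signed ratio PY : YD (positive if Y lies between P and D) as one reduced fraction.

PY:YD = 5/4

Assign L = (0, 0), V = (1, 0), U = (0, 1), K = (-1, -3) — the answer is frame-independent, so this choice is without loss of generality.
1. P is the intersection of line KU and line LV ⇒ P = (-1/4, 0)
2. Y is the centroid of triangle UVK ⇒ Y = (0, -2/3)
line PY meets VK at D = (1/5, -6/5)
Y = P + t·(D−P) with t = 5/9, so PY:YD = 5/9:4/9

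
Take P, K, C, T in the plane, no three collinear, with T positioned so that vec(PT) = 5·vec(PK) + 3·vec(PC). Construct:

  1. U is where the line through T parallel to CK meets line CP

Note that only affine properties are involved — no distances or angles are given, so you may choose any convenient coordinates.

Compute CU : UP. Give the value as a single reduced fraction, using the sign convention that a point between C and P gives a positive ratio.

Set P = (0, 0), K = (1, 0), C = (0, 1), T = (5, 3); any affine frame gives the same invariant.
1. U is where the line through T parallel to CK meets line CP ⇒ U = (0, 8)
U = C + t·(P−C) with t = -7, so CU:UP = t:(1−t) = -7:8

CU:UP = -7/8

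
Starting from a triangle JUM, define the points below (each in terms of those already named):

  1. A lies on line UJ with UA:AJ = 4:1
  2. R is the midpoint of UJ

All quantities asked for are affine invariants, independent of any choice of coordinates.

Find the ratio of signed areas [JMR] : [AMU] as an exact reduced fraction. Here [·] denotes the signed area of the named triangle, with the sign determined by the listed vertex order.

[JMR]:[AMU] = 5/8

Work in coordinates with J = (0, 0), U = (1, 0), M = (0, 1).
1. A lies on line UJ with UA:AJ = 4:1 ⇒ A = (1/5, 0)
2. R is the midpoint of UJ ⇒ R = (1/2, 0)
2·[JMR] = -1/2, 2·[AMU] = -4/5
[JMR]:[AMU] = -1/2:-4/5 = 5/8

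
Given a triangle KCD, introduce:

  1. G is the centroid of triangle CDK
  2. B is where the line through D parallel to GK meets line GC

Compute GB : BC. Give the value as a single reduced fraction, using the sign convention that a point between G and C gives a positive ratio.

GB:BC = -1/2

Work in coordinates with K = (0, 0), C = (1, 0), D = (0, 1).
1. G is the centroid of triangle CDK ⇒ G = (1/3, 1/3)
2. B is where the line through D parallel to GK meets line GC ⇒ B = (-1/3, 2/3)
B = G + t·(C−G) with t = -1, so GB:BC = t:(1−t) = -1:2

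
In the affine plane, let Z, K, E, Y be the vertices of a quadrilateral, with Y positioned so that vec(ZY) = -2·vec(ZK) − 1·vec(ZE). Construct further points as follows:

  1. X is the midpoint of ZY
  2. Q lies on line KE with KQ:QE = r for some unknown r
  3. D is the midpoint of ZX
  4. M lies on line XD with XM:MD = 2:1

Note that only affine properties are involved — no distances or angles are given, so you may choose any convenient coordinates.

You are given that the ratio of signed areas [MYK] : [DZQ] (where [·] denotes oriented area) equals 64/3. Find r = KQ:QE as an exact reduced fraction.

r = 3/5

Set Z = (0, 0), K = (1, 0), E = (0, 1), Y = (-2, -1); any affine frame gives the same invariant.
1. X is the midpoint of ZY ⇒ X = (-1, -1/2)
2. With KQ:QE = r, write λ = r/(r+1) so Q = K + λ·(E−K); Q is affine-linear in λ
3. D is the midpoint of ZX ⇒ D = (-1/2, -1/4)
4. M lies on line XD with XM:MD = 2:1 ⇒ M = (-2/3, -1/3)
Every point depending on Q is an affine combination of Q and λ-independent points, so each such coordinate is linear in λ; the λ² term in each signed area is a multiple of (E−K)×(E−K) = 0, so 2·[MYK] and 2·[DZQ] are each linear in λ. Evaluating at λ=0 and λ=1:
  2·[MYK] = 2/3,   2·[DZQ] = 3/4·λ − 1/4
So [MYK]:[DZQ] = (2/3) / (3/4·λ − 1/4). Setting this equal to 64/3:
  2/3 = 64/3·(3/4·λ − 1/4)  ⇒  λ = 3/8
Then r = λ/(1−λ) = (3/8)/(5/8) = 3/5. Check: with r = 3/5, Q = (5/8, 3/8) and [MYK]:[DZQ] = 64/3 as required.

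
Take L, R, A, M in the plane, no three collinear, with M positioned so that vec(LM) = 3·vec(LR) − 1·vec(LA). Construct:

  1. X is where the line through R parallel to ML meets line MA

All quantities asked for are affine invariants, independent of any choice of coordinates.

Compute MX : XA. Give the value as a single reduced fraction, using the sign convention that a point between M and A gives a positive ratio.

MX:XA = 1/2

Choose coordinates L = (0, 0), R = (1, 0), A = (0, 1), M = (3, -1).
1. X is where the line through R parallel to ML meets line MA ⇒ X = (2, -1/3)
X = M + t·(A−M) with t = 1/3, so MX:XA = t:(1−t) = 1/3:2/3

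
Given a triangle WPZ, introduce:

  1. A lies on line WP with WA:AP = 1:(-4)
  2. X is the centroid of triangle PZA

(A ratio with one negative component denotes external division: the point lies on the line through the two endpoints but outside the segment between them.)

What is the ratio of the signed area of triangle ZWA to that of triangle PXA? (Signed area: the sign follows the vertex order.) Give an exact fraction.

Choose coordinates W = (0, 0), P = (1, 0), Z = (0, 1).
1. A lies on line WP with WA:AP = 1:(-4) ⇒ A = (-1/3, 0)
2. X is the centroid of triangle PZA ⇒ X = (2/9, 1/3)
2·[ZWA] = -1/3, 2·[PXA] = 4/9
[ZWA]:[PXA] = -1/3:4/9 = -3/4

[ZWA]:[PXA] = -3/4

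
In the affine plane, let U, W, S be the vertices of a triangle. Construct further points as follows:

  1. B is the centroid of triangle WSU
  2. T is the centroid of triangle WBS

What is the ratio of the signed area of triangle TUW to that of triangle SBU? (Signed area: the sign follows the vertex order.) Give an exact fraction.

[TUW]:[SBU] = -4/3

Choose coordinates U = (0, 0), W = (1, 0), S = (0, 1).
1. B is the centroid of triangle WSU ⇒ B = (1/3, 1/3)
2. T is the centroid of triangle WBS ⇒ T = (4/9, 4/9)
2·[TUW] = 4/9, 2·[SBU] = -1/3
[TUW]:[SBU] = 4/9:-1/3 = -4/3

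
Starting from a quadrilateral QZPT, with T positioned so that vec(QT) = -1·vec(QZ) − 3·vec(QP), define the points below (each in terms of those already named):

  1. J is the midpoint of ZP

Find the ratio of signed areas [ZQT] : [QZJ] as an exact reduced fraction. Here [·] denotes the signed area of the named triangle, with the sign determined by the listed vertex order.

[ZQT]:[QZJ] = 6

Assign Q = (0, 0), Z = (1, 0), P = (0, 1), T = (-1, -3) — the answer is frame-independent, so this choice is without loss of generality.
1. J is the midpoint of ZP ⇒ J = (1/2, 1/2)
2·[ZQT] = 3, 2·[QZJ] = 1/2
[ZQT]:[QZJ] = 3:1/2 = 6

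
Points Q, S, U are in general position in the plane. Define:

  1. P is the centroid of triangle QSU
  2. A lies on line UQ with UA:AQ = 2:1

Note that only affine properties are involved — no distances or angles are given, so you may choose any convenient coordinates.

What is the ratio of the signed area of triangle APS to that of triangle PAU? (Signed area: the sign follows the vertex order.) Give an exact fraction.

Set Q = (0, 0), S = (1, 0), U = (0, 1); any affine frame gives the same invariant.
1. P is the centroid of triangle QSU ⇒ P = (1/3, 1/3)
2. A lies on line UQ with UA:AQ = 2:1 ⇒ A = (0, 1/3)
2·[APS] = -1/9, 2·[PAU] = -2/9
[APS]:[PAU] = -1/9:-2/9 = 1/2

[APS]:[PAU] = 1/2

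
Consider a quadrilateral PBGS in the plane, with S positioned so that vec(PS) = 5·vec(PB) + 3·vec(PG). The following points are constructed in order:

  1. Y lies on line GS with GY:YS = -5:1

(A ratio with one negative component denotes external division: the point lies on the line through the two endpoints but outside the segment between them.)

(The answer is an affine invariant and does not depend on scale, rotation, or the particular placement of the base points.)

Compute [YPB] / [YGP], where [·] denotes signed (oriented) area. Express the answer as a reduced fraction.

[YPB]:[YGP] = 14/25

Set P = (0, 0), B = (1, 0), G = (0, 1), S = (5, 3); any affine frame gives the same invariant.
1. Y lies on line GS with GY:YS = -5:1 ⇒ Y = (25/4, 7/2)
2·[YPB] = 7/2, 2·[YGP] = 25/4
[YPB]:[YGP] = 7/2:25/4 = 14/25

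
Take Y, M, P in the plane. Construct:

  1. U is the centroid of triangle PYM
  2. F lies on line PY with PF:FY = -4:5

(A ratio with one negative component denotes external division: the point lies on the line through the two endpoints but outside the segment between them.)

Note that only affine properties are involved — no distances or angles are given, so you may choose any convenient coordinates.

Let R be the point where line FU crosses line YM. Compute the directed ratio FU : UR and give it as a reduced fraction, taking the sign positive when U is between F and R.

FU:UR = 14

Assign Y = (0, 0), M = (1, 0), P = (0, 1) — the answer is frame-independent, so this choice is without loss of generality.
1. U is the centroid of triangle PYM ⇒ U = (1/3, 1/3)
2. F lies on line PY with PF:FY = -4:5 ⇒ F = (0, 5)
line FU meets YM at R = (5/14, 0)
U = F + t·(R−F) with t = 14/15, so FU:UR = 14/15:1/15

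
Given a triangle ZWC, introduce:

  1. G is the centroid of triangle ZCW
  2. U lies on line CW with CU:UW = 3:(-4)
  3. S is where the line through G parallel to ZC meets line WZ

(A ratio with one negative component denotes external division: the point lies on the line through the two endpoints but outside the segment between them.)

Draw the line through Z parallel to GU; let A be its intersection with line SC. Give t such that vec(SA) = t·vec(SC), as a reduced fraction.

t = -11/19

Choose coordinates Z = (0, 0), W = (1, 0), C = (0, 1).
1. G is the centroid of triangle ZCW ⇒ G = (1/3, 1/3)
2. U lies on line CW with CU:UW = 3:(-4) ⇒ U = (-3, 4)
3. S is where the line through G parallel to ZC meets line WZ ⇒ S = (1/3, 0)
through Z parallel to GU: direction (-10/3, 11/3); meets SC at A = (10/19, -11/19)
A = S + t·(C−S) with t = -11/19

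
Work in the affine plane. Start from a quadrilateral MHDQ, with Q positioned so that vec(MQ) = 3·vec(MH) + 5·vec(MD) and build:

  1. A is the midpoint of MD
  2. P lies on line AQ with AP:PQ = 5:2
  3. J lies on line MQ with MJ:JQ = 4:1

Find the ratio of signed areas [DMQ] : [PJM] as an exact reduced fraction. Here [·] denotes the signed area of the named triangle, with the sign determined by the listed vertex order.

[DMQ]:[PJM] = -35/4

Assign M = (0, 0), H = (1, 0), D = (0, 1), Q = (3, 5) — the answer is frame-independent, so this choice is without loss of generality.
1. A is the midpoint of MD ⇒ A = (0, 1/2)
2. P lies on line AQ with AP:PQ = 5:2 ⇒ P = (15/7, 26/7)
3. J lies on line MQ with MJ:JQ = 4:1 ⇒ J = (12/5, 4)
2·[DMQ] = 3, 2·[PJM] = -12/35
[DMQ]:[PJM] = 3:-12/35 = -35/4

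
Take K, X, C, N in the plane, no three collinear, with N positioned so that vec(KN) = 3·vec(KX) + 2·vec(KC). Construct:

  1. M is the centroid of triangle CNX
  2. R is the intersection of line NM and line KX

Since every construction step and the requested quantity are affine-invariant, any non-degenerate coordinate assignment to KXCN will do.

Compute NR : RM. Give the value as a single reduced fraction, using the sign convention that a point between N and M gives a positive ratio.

Set K = (0, 0), X = (1, 0), C = (0, 1), N = (3, 2); any affine frame gives the same invariant.
1. M is the centroid of triangle CNX ⇒ M = (4/3, 1)
2. R is the intersection of line NM and line KX ⇒ R = (-1/3, 0)
R = N + t·(M−N) with t = 2, so NR:RM = t:(1−t) = 2:-1

NR:RM = -2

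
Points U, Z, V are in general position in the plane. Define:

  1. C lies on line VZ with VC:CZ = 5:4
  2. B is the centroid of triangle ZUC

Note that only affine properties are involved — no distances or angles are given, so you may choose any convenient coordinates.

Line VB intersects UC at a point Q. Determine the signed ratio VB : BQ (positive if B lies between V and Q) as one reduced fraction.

Work in coordinates with U = (0, 0), Z = (1, 0), V = (0, 1).
1. C lies on line VZ with VC:CZ = 5:4 ⇒ C = (5/9, 4/9)
2. B is the centroid of triangle ZUC ⇒ B = (14/27, 4/27)
line VB meets UC at Q = (70/171, 56/171)
B = V + t·(Q−V) with t = 19/15, so VB:BQ = 19/15:-4/15

VB:BQ = -19/4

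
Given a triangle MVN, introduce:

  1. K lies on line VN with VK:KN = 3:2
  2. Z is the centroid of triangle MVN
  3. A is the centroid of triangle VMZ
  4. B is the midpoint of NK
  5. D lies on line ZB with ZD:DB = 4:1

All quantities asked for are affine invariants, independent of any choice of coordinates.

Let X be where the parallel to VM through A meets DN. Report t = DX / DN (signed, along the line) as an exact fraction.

Work in coordinates with M = (0, 0), V = (1, 0), N = (0, 1).
1. K lies on line VN with VK:KN = 3:2 ⇒ K = (2/5, 3/5)
2. Z is the centroid of triangle MVN ⇒ Z = (1/3, 1/3)
3. A is the centroid of triangle VMZ ⇒ A = (4/9, 1/9)
4. B is the midpoint of NK ⇒ B = (1/5, 4/5)
5. D lies on line ZB with ZD:DB = 4:1 ⇒ D = (17/75, 53/75)
through A parallel to VM: direction (-1, 0); meets DN at X = (68/99, 1/9)
X = D + t·(N−D) with t = -67/33

t = -67/33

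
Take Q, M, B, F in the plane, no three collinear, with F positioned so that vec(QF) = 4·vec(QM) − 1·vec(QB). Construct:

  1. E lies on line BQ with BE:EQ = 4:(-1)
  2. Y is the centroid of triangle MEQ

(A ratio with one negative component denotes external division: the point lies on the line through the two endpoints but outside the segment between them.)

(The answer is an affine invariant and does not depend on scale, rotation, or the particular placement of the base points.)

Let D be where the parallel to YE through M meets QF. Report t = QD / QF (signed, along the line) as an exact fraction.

t = 2/11

Set Q = (0, 0), M = (1, 0), B = (0, 1), F = (4, -1); any affine frame gives the same invariant.
1. E lies on line BQ with BE:EQ = 4:(-1) ⇒ E = (0, -1/3)
2. Y is the centroid of triangle MEQ ⇒ Y = (1/3, -1/9)
through M parallel to YE: direction (-1/3, -2/9); meets QF at D = (8/11, -2/11)
D = Q + t·(F−Q) with t = 2/11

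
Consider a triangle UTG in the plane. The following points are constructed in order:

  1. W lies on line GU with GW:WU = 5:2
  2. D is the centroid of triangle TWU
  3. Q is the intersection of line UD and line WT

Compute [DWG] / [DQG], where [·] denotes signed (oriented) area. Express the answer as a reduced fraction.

[DWG]:[DQG] = -10/7

Assign U = (0, 0), T = (1, 0), G = (0, 1) — the answer is frame-independent, so this choice is without loss of generality.
1. W lies on line GU with GW:WU = 5:2 ⇒ W = (0, 2/7)
2. D is the centroid of triangle TWU ⇒ D = (1/3, 2/21)
3. Q is the intersection of line UD and line WT ⇒ Q = (1/2, 1/7)
2·[DWG] = -5/21, 2·[DQG] = 1/6
[DWG]:[DQG] = -5/21:1/6 = -10/7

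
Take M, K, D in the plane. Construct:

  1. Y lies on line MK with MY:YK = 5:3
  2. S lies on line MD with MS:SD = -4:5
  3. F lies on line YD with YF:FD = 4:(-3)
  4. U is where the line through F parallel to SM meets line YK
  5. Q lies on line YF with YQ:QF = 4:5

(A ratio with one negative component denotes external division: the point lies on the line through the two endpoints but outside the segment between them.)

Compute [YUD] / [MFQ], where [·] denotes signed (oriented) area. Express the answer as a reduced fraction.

[YUD]:[MFQ] = 9/5

Work in coordinates with M = (0, 0), K = (1, 0), D = (0, 1).
1. Y lies on line MK with MY:YK = 5:3 ⇒ Y = (5/8, 0)
2. S lies on line MD with MS:SD = -4:5 ⇒ S = (0, -4)
3. F lies on line YD with YF:FD = 4:(-3) ⇒ F = (-15/8, 4)
4. U is where the line through F parallel to SM meets line YK ⇒ U = (-15/8, 0)
5. Q lies on line YF with YQ:QF = 4:5 ⇒ Q = (-35/72, 16/9)
2·[YUD] = -5/2, 2·[MFQ] = -25/18
[YUD]:[MFQ] = -5/2:-25/18 = 9/5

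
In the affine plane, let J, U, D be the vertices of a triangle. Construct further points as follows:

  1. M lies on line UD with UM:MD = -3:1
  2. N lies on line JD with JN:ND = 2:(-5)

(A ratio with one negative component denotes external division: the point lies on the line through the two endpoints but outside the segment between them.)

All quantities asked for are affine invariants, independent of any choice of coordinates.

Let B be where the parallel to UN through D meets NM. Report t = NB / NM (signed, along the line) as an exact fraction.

t = 2/3

Work in coordinates with J = (0, 0), U = (1, 0), D = (0, 1).
1. M lies on line UD with UM:MD = -3:1 ⇒ M = (-1/2, 3/2)
2. N lies on line JD with JN:ND = 2:(-5) ⇒ N = (0, -2/3)
through D parallel to UN: direction (-1, -2/3); meets NM at B = (-1/3, 7/9)
B = N + t·(M−N) with t = 2/3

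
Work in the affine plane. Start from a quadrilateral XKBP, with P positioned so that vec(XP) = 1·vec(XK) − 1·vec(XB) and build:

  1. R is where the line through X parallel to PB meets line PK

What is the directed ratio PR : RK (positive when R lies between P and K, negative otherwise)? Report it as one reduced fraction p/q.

Work in coordinates with X = (0, 0), K = (1, 0), B = (0, 1), P = (1, -1).
1. R is where the line through X parallel to PB meets line PK ⇒ R = (1, -2)
R = P + t·(K−P) with t = -1, so PR:RK = t:(1−t) = -1:2

PR:RK = -1/2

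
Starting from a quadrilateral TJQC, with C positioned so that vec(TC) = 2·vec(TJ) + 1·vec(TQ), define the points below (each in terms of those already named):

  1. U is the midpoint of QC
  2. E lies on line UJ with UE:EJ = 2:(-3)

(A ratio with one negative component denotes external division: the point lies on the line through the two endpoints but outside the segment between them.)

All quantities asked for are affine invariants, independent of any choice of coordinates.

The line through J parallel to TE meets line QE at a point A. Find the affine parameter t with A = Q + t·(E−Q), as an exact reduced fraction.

t = 4

Work in coordinates with T = (0, 0), J = (1, 0), Q = (0, 1), C = (2, 1).
1. U is the midpoint of QC ⇒ U = (1, 1)
2. E lies on line UJ with UE:EJ = 2:(-3) ⇒ E = (1, 3)
through J parallel to TE: direction (1, 3); meets QE at A = (4, 9)
A = Q + t·(E−Q) with t = 4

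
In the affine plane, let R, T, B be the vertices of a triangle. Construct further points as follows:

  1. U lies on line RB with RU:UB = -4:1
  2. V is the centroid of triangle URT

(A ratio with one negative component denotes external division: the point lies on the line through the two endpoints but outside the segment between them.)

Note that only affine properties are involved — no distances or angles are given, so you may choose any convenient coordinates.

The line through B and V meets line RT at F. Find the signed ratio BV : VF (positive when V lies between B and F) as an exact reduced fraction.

BV:VF = 5/4

Set R = (0, 0), T = (1, 0), B = (0, 1); any affine frame gives the same invariant.
1. U lies on line RB with RU:UB = -4:1 ⇒ U = (0, 4/3)
2. V is the centroid of triangle URT ⇒ V = (1/3, 4/9)
line BV meets RT at F = (3/5, 0)
V = B + t·(F−B) with t = 5/9, so BV:VF = 5/9:4/9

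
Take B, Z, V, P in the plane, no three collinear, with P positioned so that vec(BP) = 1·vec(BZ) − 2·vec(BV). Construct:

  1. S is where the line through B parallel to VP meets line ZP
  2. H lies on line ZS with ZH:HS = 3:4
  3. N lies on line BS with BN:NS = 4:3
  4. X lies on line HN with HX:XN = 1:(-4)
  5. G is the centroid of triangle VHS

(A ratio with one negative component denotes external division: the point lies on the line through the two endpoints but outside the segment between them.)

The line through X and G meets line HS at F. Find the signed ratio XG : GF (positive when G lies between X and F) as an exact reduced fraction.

Assign B = (0, 0), Z = (1, 0), V = (0, 1), P = (1, -2) — the answer is frame-independent, so this choice is without loss of generality.
1. S is where the line through B parallel to VP meets line ZP ⇒ S = (1, -3)
2. H lies on line ZS with ZH:HS = 3:4 ⇒ H = (1, -9/7)
3. N lies on line BS with BN:NS = 4:3 ⇒ N = (4/7, -12/7)
4. X lies on line HN with HX:XN = 1:(-4) ⇒ X = (8/7, -8/7)
5. G is the centroid of triangle VHS ⇒ G = (2/3, -23/21)
line XG meets HS at F = (1, -79/70)
G = X + t·(F−X) with t = 10/3, so XG:GF = 10/3:-7/3

XG:GF = -10/7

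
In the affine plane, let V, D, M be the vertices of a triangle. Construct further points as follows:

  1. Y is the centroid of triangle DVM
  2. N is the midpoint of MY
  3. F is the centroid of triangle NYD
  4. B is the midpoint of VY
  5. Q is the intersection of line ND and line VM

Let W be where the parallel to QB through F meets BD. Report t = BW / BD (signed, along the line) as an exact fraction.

t = 43/90

Work in coordinates with V = (0, 0), D = (1, 0), M = (0, 1).
1. Y is the centroid of triangle DVM ⇒ Y = (1/3, 1/3)
2. N is the midpoint of MY ⇒ N = (1/6, 2/3)
3. F is the centroid of triangle NYD ⇒ F = (1/2, 1/3)
4. B is the midpoint of VY ⇒ B = (1/6, 1/6)
5. Q is the intersection of line ND and line VM ⇒ Q = (0, 4/5)
through F parallel to QB: direction (1/6, -19/30); meets BD at W = (61/108, 47/540)
W = B + t·(D−B) with t = 43/90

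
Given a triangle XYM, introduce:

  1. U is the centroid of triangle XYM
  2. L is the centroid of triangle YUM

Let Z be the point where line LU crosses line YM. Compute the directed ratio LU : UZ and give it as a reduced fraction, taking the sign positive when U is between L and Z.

LU:UZ = -2/3

Work in coordinates with X = (0, 0), Y = (1, 0), M = (0, 1).
1. U is the centroid of triangle XYM ⇒ U = (1/3, 1/3)
2. L is the centroid of triangle YUM ⇒ L = (4/9, 4/9)
line LU meets YM at Z = (1/2, 1/2)
U = L + t·(Z−L) with t = -2, so LU:UZ = -2:3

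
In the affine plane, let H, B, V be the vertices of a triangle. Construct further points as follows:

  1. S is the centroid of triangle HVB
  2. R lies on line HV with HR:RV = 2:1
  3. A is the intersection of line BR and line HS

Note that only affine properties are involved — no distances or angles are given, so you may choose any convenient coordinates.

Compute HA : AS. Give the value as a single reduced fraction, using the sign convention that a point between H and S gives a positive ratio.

Assign H = (0, 0), B = (1, 0), V = (0, 1) — the answer is frame-independent, so this choice is without loss of generality.
1. S is the centroid of triangle HVB ⇒ S = (1/3, 1/3)
2. R lies on line HV with HR:RV = 2:1 ⇒ R = (0, 2/3)
3. A is the intersection of line BR and line HS ⇒ A = (2/5, 2/5)
A = H + t·(S−H) with t = 6/5, so HA:AS = t:(1−t) = 6/5:-1/5

HA:AS = -6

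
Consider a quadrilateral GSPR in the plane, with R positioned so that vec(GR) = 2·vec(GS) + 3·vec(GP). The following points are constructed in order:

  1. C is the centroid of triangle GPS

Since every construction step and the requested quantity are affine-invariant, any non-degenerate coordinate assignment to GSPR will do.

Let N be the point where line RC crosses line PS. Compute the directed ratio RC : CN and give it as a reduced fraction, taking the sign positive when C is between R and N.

Choose coordinates G = (0, 0), S = (1, 0), P = (0, 1), R = (2, 3).
1. C is the centroid of triangle GPS ⇒ C = (1/3, 1/3)
line RC meets PS at N = (6/13, 7/13)
C = R + t·(N−R) with t = 13/12, so RC:CN = 13/12:-1/12

RC:CN = -13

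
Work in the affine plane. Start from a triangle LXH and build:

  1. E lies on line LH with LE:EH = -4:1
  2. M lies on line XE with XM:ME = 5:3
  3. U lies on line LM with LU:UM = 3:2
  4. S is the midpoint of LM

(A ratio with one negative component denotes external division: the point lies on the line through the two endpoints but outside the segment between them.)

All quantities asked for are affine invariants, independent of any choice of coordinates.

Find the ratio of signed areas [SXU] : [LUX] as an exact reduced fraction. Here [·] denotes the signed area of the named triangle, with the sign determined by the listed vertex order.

Assign L = (0, 0), X = (1, 0), H = (0, 1) — the answer is frame-independent, so this choice is without loss of generality.
1. E lies on line LH with LE:EH = -4:1 ⇒ E = (0, 4/3)
2. M lies on line XE with XM:ME = 5:3 ⇒ M = (3/8, 5/6)
3. U lies on line LM with LU:UM = 3:2 ⇒ U = (9/40, 1/2)
4. S is the midpoint of LM ⇒ S = (3/16, 5/12)
2·[SXU] = 1/12, 2·[LUX] = -1/2
[SXU]:[LUX] = 1/12:-1/2 = -1/6

[SXU]:[LUX] = -1/6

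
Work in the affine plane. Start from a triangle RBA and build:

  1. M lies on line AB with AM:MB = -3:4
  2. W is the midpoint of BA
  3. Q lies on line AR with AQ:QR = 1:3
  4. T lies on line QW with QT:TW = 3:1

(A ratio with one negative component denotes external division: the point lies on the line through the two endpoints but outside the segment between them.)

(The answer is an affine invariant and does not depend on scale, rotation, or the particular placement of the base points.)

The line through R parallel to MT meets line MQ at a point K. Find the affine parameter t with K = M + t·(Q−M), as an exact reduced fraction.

Set R = (0, 0), B = (1, 0), A = (0, 1); any affine frame gives the same invariant.
1. M lies on line AB with AM:MB = -3:4 ⇒ M = (-3, 4)
2. W is the midpoint of BA ⇒ W = (1/2, 1/2)
3. Q lies on line AR with AQ:QR = 1:3 ⇒ Q = (0, 3/4)
4. T lies on line QW with QT:TW = 3:1 ⇒ T = (3/8, 9/16)
through R parallel to MT: direction (27/8, -55/16); meets MQ at K = (81/7, -165/14)
K = M + t·(Q−M) with t = 34/7

t = 34/7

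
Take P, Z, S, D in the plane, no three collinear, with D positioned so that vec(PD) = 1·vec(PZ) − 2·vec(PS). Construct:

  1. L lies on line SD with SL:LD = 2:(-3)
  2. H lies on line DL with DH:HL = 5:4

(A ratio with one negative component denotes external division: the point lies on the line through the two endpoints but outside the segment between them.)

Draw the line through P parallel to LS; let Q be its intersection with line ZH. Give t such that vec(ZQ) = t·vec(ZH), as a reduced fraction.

t = 3/2

Assign P = (0, 0), Z = (1, 0), S = (0, 1), D = (1, -2) — the answer is frame-independent, so this choice is without loss of generality.
1. L lies on line SD with SL:LD = 2:(-3) ⇒ L = (-2, 7)
2. H lies on line DL with DH:HL = 5:4 ⇒ H = (-2/3, 3)
through P parallel to LS: direction (2, -6); meets ZH at Q = (-3/2, 9/2)
Q = Z + t·(H−Z) with t = 3/2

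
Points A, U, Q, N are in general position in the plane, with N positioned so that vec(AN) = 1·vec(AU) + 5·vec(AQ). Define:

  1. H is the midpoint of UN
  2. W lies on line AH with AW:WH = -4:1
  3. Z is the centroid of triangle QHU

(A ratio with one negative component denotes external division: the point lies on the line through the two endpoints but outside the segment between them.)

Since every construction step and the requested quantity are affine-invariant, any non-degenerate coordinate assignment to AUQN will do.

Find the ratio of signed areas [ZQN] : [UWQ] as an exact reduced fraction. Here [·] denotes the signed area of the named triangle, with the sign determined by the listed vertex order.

[ZQN]:[UWQ] = -15/22

Choose coordinates A = (0, 0), U = (1, 0), Q = (0, 1), N = (1, 5).
1. H is the midpoint of UN ⇒ H = (1, 5/2)
2. W lies on line AH with AW:WH = -4:1 ⇒ W = (4/3, 10/3)
3. Z is the centroid of triangle QHU ⇒ Z = (2/3, 7/6)
2·[ZQN] = -5/2, 2·[UWQ] = 11/3
[ZQN]:[UWQ] = -5/2:11/3 = -15/22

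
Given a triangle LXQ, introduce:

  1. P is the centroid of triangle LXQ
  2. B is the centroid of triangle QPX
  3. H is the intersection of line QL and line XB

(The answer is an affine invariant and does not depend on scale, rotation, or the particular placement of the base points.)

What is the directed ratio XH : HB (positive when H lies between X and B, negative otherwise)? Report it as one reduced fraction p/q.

XH:HB = -9/4

Work in coordinates with L = (0, 0), X = (1, 0), Q = (0, 1).
1. P is the centroid of triangle LXQ ⇒ P = (1/3, 1/3)
2. B is the centroid of triangle QPX ⇒ B = (4/9, 4/9)
3. H is the intersection of line QL and line XB ⇒ H = (0, 4/5)
H = X + t·(B−X) with t = 9/5, so XH:HB = t:(1−t) = 9/5:-4/5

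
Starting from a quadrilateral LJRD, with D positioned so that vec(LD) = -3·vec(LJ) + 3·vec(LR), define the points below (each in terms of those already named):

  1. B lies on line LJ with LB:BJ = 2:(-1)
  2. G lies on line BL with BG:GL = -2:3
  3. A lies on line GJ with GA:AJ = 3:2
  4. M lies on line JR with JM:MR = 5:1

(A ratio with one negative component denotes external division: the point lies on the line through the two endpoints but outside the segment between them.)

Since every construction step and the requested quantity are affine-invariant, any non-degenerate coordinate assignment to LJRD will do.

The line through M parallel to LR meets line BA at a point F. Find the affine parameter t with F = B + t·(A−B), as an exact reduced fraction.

Set L = (0, 0), J = (1, 0), R = (0, 1), D = (-3, 3); any affine frame gives the same invariant.
1. B lies on line LJ with LB:BJ = 2:(-1) ⇒ B = (2, 0)
2. G lies on line BL with BG:GL = -2:3 ⇒ G = (6, 0)
3. A lies on line GJ with GA:AJ = 3:2 ⇒ A = (3, 0)
4. M lies on line JR with JM:MR = 5:1 ⇒ M = (1/6, 5/6)
through M parallel to LR: direction (0, 1); meets BA at F = (1/6, 0)
F = B + t·(A−B) with t = -11/6

t = -11/6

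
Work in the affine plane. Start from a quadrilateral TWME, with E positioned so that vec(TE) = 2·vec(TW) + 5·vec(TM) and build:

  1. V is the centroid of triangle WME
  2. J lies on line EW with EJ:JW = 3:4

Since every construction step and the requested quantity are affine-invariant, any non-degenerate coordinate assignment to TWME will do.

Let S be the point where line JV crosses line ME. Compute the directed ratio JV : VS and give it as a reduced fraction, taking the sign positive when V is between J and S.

Work in coordinates with T = (0, 0), W = (1, 0), M = (0, 1), E = (2, 5).
1. V is the centroid of triangle WME ⇒ V = (1, 2)
2. J lies on line EW with EJ:JW = 3:4 ⇒ J = (11/7, 20/7)
line JV meets ME at S = (-1, -1)
V = J + t·(S−J) with t = 2/9, so JV:VS = 2/9:7/9

JV:VS = 2/7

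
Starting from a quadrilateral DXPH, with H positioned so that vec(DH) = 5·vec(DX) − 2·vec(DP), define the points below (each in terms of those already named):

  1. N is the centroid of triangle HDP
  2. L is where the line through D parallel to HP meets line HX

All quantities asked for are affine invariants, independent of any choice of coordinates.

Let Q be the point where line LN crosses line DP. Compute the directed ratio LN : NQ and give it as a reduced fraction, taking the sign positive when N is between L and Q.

Work in coordinates with D = (0, 0), X = (1, 0), P = (0, 1), H = (5, -2).
1. N is the centroid of triangle HDP ⇒ N = (5/3, -1/3)
2. L is where the line through D parallel to HP meets line HX ⇒ L = (-5, 3)
line LN meets DP at Q = (0, 1/2)
N = L + t·(Q−L) with t = 4/3, so LN:NQ = 4/3:-1/3

LN:NQ = -4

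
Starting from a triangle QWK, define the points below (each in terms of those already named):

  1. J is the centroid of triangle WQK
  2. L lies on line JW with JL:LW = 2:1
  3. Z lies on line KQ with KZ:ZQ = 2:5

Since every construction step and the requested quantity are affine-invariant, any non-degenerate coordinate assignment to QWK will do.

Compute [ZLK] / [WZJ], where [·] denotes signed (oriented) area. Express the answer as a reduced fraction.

[ZLK]:[WZJ] = 14/9

Set Q = (0, 0), W = (1, 0), K = (0, 1); any affine frame gives the same invariant.
1. J is the centroid of triangle WQK ⇒ J = (1/3, 1/3)
2. L lies on line JW with JL:LW = 2:1 ⇒ L = (7/9, 1/9)
3. Z lies on line KQ with KZ:ZQ = 2:5 ⇒ Z = (0, 5/7)
2·[ZLK] = 2/9, 2·[WZJ] = 1/7
[ZLK]:[WZJ] = 2/9:1/7 = 14/9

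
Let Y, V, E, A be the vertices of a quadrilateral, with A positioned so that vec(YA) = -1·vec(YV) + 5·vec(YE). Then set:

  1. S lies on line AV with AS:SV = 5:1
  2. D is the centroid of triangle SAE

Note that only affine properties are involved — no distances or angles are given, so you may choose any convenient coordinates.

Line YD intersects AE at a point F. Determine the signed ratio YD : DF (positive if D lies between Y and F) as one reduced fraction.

Assign Y = (0, 0), V = (1, 0), E = (0, 1), A = (-1, 5) — the answer is frame-independent, so this choice is without loss of generality.
1. S lies on line AV with AS:SV = 5:1 ⇒ S = (2/3, 5/6)
2. D is the centroid of triangle SAE ⇒ D = (-1/9, 41/18)
line YD meets AE at F = (-2/33, 41/33)
D = Y + t·(F−Y) with t = 11/6, so YD:DF = 11/6:-5/6

YD:DF = -11/5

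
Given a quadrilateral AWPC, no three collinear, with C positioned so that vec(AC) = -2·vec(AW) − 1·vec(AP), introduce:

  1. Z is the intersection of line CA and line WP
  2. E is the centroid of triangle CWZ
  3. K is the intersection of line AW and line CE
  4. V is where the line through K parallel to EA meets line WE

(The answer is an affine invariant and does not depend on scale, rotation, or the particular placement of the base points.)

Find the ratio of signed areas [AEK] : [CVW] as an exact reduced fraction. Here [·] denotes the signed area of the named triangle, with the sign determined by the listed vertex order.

Assign A = (0, 0), W = (1, 0), P = (0, 1), C = (-2, -1) — the answer is frame-independent, so this choice is without loss of generality.
1. Z is the intersection of line CA and line WP ⇒ Z = (2/3, 1/3)
2. E is the centroid of triangle CWZ ⇒ E = (-1/9, -2/9)
3. K is the intersection of line AW and line CE ⇒ K = (3/7, 0)
4. V is where the line through K parallel to EA meets line WE ⇒ V = (23/63, -8/63)
2·[AEK] = 2/21, 2·[CVW] = -16/63
[AEK]:[CVW] = 2/21:-16/63 = -3/8

[AEK]:[CVW] = -3/8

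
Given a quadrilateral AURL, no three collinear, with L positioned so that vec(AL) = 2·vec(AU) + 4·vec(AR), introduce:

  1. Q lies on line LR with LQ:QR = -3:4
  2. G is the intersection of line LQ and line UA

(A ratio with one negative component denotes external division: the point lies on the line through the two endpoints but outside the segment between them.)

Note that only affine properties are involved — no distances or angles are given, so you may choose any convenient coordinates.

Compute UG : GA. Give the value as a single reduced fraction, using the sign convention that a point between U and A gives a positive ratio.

Choose coordinates A = (0, 0), U = (1, 0), R = (0, 1), L = (2, 4).
1. Q lies on line LR with LQ:QR = -3:4 ⇒ Q = (8, 13)
2. G is the intersection of line LQ and line UA ⇒ G = (-2/3, 0)
G = U + t·(A−U) with t = 5/3, so UG:GA = t:(1−t) = 5/3:-2/3

UG:GA = -5/2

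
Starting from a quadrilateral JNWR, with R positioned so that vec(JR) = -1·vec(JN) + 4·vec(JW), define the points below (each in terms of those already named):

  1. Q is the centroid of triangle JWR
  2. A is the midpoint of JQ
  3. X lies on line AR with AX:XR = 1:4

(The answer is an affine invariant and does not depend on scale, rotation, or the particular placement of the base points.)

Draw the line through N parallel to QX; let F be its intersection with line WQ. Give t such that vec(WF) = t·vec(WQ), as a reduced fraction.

Assign J = (0, 0), N = (1, 0), W = (0, 1), R = (-1, 4) — the answer is frame-independent, so this choice is without loss of generality.
1. Q is the centroid of triangle JWR ⇒ Q = (-1/3, 5/3)
2. A is the midpoint of JQ ⇒ A = (-1/6, 5/6)
3. X lies on line AR with AX:XR = 1:4 ⇒ X = (-1/3, 22/15)
through N parallel to QX: direction (0, -1/5); meets WQ at F = (1, -1)
F = W + t·(Q−W) with t = -3

t = -3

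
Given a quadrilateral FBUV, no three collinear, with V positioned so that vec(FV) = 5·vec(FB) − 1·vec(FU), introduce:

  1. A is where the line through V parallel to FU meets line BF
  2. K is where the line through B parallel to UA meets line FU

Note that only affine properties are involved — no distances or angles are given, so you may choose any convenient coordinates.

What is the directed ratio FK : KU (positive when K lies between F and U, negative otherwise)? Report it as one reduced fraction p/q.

FK:KU = 1/4

Set F = (0, 0), B = (1, 0), U = (0, 1), V = (5, -1); any affine frame gives the same invariant.
1. A is where the line through V parallel to FU meets line BF ⇒ A = (5, 0)
2. K is where the line through B parallel to UA meets line FU ⇒ K = (0, 1/5)
K = F + t·(U−F) with t = 1/5, so FK:KU = t:(1−t) = 1/5:4/5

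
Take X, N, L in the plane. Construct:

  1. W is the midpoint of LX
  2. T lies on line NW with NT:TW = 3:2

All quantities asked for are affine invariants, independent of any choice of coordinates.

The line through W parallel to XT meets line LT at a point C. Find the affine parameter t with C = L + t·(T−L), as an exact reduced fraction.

t = 1/2

Work in coordinates with X = (0, 0), N = (1, 0), L = (0, 1).
1. W is the midpoint of LX ⇒ W = (0, 1/2)
2. T lies on line NW with NT:TW = 3:2 ⇒ T = (2/5, 3/10)
through W parallel to XT: direction (2/5, 3/10); meets LT at C = (1/5, 13/20)
C = L + t·(T−L) with t = 1/2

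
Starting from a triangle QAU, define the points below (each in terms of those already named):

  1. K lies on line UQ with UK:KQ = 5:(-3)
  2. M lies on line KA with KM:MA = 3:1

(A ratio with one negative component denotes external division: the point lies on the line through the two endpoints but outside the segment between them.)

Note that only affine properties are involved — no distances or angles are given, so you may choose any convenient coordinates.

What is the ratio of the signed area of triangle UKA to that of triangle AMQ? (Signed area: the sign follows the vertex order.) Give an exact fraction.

[UKA]:[AMQ] = -20/3

Choose coordinates Q = (0, 0), A = (1, 0), U = (0, 1).
1. K lies on line UQ with UK:KQ = 5:(-3) ⇒ K = (0, -3/2)
2. M lies on line KA with KM:MA = 3:1 ⇒ M = (3/4, -3/8)
2·[UKA] = 5/2, 2·[AMQ] = -3/8
[UKA]:[AMQ] = 5/2:-3/8 = -20/3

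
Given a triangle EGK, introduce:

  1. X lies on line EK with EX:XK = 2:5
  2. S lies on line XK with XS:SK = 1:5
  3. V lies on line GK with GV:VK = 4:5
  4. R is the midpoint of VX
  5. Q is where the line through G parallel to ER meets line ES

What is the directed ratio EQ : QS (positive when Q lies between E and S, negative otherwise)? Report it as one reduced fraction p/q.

Assign E = (0, 0), G = (1, 0), K = (0, 1) — the answer is frame-independent, so this choice is without loss of generality.
1. X lies on line EK with EX:XK = 2:5 ⇒ X = (0, 2/7)
2. S lies on line XK with XS:SK = 1:5 ⇒ S = (0, 17/42)
3. V lies on line GK with GV:VK = 4:5 ⇒ V = (5/9, 4/9)
4. R is the midpoint of VX ⇒ R = (5/18, 23/63)
5. Q is where the line through G parallel to ER meets line ES ⇒ Q = (0, -46/35)
Q = E + t·(S−E) with t = -276/85, so EQ:QS = t:(1−t) = -276/85:361/85

EQ:QS = -276/361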